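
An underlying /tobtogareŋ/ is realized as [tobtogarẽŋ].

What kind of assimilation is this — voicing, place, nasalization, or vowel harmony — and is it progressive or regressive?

nasalization, regressive

/e/→[ẽ].
Each target copies a feature from the following segment, so the direction is regressive.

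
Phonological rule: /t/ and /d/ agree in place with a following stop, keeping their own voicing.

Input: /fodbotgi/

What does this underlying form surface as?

/d/ before /b/ (labial) → [b]
/t/ before /g/ (velar) → [k]

[fobbokgi]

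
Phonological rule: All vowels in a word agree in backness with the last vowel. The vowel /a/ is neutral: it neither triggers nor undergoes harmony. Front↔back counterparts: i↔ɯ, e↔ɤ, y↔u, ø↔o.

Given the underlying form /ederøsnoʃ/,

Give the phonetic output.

[ɤdɤrosnoʃ]

/e/ harmonizes with /o/ ([+back]) → [ɤ]
/e/ harmonizes with /o/ ([+back]) → [ɤ]
/ø/ harmonizes with /o/ ([+back]) → [o]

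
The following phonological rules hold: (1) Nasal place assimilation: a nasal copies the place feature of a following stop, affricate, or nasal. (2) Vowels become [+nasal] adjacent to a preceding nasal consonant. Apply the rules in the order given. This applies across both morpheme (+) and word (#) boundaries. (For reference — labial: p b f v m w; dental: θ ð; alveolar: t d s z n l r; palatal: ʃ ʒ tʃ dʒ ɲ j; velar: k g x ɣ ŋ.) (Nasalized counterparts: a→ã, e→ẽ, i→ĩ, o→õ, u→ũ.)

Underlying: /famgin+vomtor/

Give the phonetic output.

Rule 1: /m/ before /g/ (velar) → [ŋ]
Rule 1: /m/ before /t/ (alveolar) → [n]
After rule 1: faŋgin+vontor
Rule 2: no segment meets the rule's conditions; no change.

[faŋgin+vontor]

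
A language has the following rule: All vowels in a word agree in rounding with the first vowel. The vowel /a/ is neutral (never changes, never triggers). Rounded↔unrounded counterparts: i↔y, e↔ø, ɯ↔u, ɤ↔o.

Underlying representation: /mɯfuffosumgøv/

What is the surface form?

[mɯfɯffɤsɯmgev]

/u/ harmonizes with /ɯ/ ([-round]) → [ɯ]
/o/ harmonizes with /ɯ/ ([-round]) → [ɤ]
/u/ harmonizes with /ɯ/ ([-round]) → [ɯ]
/ø/ harmonizes with /ɯ/ ([-round]) → [e]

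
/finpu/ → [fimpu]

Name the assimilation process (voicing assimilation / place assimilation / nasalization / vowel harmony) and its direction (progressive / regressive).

/n/→[m].
Each target copies a feature from the following segment, so the direction is regressive.

place assimilation, regressive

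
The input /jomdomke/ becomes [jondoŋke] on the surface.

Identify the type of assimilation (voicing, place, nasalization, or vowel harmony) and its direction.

place assimilation, regressive

/m/→[n] /m/→[ŋ].
Each target copies a feature from the following segment, so the direction is regressive.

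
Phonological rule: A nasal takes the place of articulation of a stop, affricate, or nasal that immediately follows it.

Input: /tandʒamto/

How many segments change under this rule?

/n/ before /dʒ/ (palatal) → [ɲ]
/m/ before /t/ (alveolar) → [n]
2 segments change.

2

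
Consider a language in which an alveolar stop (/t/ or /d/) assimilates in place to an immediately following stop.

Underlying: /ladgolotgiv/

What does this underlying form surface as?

/d/ before /g/ (velar) → [g]
/t/ before /g/ (velar) → [k]

[laggolokgiv]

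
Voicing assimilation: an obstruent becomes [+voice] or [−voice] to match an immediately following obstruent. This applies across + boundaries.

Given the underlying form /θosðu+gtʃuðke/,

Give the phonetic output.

/s/ before /ð/ (voiced) → [z]
/g/ before /tʃ/ (voiceless) → [k]
/ð/ before /k/ (voiceless) → [θ]

[θozðu+ktʃuθke]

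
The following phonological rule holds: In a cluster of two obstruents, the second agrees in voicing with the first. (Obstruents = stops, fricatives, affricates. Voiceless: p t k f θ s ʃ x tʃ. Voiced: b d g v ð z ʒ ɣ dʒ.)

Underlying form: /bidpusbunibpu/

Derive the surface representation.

[bidbuspunibbu]

/p/ after /d/ (voiced) → [b]
/b/ after /s/ (voiceless) → [p]
/p/ after /b/ (voiced) → [b]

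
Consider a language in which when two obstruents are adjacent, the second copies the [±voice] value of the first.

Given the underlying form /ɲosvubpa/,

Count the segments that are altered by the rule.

/v/ after /s/ (voiceless) → [f]
/p/ after /b/ (voiced) → [b]
2 segments change.

2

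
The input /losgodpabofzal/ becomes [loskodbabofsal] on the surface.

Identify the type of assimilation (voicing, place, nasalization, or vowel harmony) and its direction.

voicing assimilation, progressive

/g/→[k] /p/→[b] /z/→[s].
Each target copies a feature from the preceding segment, so the direction is progressive.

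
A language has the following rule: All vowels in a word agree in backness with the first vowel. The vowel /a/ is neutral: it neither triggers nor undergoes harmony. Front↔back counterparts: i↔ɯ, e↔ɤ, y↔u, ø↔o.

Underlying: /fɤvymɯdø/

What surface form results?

[fɤvumɯdo]

/y/ harmonizes with /ɤ/ ([+back]) → [u]
/ø/ harmonizes with /ɤ/ ([+back]) → [o]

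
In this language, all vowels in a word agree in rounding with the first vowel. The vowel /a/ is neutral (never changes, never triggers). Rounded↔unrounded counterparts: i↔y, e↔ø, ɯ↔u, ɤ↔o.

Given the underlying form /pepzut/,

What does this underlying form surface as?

/u/ harmonizes with /e/ ([-round]) → [ɯ]

[pepzɯt]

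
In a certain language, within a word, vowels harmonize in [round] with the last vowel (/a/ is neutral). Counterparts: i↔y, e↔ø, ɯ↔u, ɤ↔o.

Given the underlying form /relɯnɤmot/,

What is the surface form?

[rølunomot]

/e/ harmonizes with /o/ ([+round]) → [ø]
/ɯ/ harmonizes with /o/ ([+round]) → [u]
/ɤ/ harmonizes with /o/ ([+round]) → [o]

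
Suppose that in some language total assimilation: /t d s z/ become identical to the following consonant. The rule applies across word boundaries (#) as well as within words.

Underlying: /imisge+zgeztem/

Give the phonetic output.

[imigge+ggettem]

/s/ before /g/ → [g] (total assimilation)
/z/ before /g/ → [g] (total assimilation)
/z/ before /t/ → [t] (total assimilation)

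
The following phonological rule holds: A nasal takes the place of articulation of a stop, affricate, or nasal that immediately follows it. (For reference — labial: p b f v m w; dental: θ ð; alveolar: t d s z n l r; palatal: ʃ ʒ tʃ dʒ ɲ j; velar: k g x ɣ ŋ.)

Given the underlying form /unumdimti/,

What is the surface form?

/m/ before /d/ (alveolar) → [n]
/m/ before /t/ (alveolar) → [n]

[unundinti]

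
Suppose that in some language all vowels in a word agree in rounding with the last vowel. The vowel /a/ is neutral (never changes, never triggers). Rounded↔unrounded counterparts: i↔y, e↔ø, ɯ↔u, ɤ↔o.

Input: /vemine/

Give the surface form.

[vemine]

no segment meets the rule's conditions; no change.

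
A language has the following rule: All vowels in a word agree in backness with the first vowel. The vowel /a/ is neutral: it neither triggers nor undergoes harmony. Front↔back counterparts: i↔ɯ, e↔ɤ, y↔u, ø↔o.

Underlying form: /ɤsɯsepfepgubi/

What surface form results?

[ɤsɯsɤpfɤpgubɯ]

/e/ harmonizes with /ɤ/ ([+back]) → [ɤ]
/e/ harmonizes with /ɤ/ ([+back]) → [ɤ]
/i/ harmonizes with /ɤ/ ([+back]) → [ɯ]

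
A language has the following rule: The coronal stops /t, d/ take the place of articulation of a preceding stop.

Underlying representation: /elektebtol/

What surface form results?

[elekkebpol]

/t/ after /k/ (velar) → [k]
/t/ after /b/ (labial) → [p]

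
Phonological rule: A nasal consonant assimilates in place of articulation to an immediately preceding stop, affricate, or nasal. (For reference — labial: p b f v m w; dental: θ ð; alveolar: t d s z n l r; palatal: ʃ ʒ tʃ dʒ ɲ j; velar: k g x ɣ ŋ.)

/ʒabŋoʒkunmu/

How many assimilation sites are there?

/ŋ/ after /b/ (labial) → [m]
/m/ after /n/ (alveolar) → [n]
2 segments change.

2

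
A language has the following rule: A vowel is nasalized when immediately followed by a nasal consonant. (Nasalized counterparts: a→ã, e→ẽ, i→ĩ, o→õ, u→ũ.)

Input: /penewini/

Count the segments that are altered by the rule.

/e/ before nasal /n/ → [ẽ]
/i/ before nasal /n/ → [ĩ]
2 segments change.

2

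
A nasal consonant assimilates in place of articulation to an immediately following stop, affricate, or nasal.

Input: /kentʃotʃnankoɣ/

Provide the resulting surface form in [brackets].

[keɲtʃotʃnaŋkoɣ]

/n/ before /tʃ/ (palatal) → [ɲ]
/n/ before /k/ (velar) → [ŋ]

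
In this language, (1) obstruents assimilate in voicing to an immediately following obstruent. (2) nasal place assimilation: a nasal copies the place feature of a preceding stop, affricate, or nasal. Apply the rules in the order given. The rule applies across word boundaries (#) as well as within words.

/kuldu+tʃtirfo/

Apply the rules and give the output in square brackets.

[kuldu+tʃtirfo]

Rule 1: no segment meets the rule's conditions; no change.
After rule 1: kuldu+tʃtirfo
Rule 2: no segment meets the rule's conditions; no change.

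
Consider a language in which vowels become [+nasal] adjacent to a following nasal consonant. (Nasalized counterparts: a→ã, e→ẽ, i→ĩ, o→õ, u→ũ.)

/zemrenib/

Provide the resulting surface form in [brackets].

[zẽmrẽnib]

/e/ before nasal /m/ → [ẽ]
/e/ before nasal /n/ → [ẽ]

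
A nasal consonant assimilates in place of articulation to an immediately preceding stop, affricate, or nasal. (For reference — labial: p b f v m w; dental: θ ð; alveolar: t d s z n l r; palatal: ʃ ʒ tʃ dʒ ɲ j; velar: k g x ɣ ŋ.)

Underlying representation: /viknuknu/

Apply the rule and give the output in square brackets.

[vikŋukŋu]

/n/ after /k/ (velar) → [ŋ]
/n/ after /k/ (velar) → [ŋ]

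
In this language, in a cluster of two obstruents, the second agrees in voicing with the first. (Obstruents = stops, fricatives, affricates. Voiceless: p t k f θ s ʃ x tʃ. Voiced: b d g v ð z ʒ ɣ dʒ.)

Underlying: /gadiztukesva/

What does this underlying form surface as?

/t/ after /z/ (voiced) → [d]
/v/ after /s/ (voiceless) → [f]

[gadizdukesfa]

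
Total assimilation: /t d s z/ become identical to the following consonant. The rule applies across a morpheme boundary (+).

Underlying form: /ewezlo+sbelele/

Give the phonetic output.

/z/ before /l/ → [l] (total assimilation)
/s/ before /b/ → [b] (total assimilation)

[ewello+bbelele]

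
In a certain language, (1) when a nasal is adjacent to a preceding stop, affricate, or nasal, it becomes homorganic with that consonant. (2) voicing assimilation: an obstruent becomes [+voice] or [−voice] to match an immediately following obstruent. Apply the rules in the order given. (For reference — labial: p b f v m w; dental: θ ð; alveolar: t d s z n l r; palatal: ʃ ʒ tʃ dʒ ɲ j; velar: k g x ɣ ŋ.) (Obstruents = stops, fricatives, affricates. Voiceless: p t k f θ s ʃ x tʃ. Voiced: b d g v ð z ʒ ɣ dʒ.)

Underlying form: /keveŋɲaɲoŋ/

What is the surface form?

Rule 1: /ɲ/ after /ŋ/ (velar) → [ŋ]
After rule 1: keveŋŋaɲoŋ
Rule 2: no segment meets the rule's conditions; no change.

[keveŋŋaɲoŋ]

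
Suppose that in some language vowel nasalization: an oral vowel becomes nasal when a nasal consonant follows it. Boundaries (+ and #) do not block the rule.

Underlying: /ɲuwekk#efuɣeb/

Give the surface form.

[ɲuwekk#efuɣeb]

no segment meets the rule's conditions; no change.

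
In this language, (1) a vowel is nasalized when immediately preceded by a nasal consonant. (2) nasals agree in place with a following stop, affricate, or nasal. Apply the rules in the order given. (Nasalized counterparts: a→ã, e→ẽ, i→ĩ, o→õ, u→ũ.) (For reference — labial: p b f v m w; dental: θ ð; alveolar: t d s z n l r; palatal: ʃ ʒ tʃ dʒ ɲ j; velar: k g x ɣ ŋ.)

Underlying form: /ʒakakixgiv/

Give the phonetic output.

Rule 1: no segment meets the rule's conditions; no change.
After rule 1: ʒakakixgiv
Rule 2: no segment meets the rule's conditions; no change.

[ʒakakixgiv]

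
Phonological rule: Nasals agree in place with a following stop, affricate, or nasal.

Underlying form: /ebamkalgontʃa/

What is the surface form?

[ebaŋkalgoɲtʃa]

/m/ before /k/ (velar) → [ŋ]
/n/ before /tʃ/ (palatal) → [ɲ]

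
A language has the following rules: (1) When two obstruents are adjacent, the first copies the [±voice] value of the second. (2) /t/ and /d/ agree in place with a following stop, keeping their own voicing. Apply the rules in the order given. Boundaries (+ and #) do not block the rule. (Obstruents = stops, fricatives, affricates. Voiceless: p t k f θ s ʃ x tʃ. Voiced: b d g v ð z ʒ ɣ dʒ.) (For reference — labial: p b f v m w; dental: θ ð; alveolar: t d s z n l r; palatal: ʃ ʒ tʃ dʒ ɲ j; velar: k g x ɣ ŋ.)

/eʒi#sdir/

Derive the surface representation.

[eʒi#zdir]

Rule 1: /s/ before /d/ (voiced) → [z]
After rule 1: eʒi#zdir
Rule 2: no segment meets the rule's conditions; no change.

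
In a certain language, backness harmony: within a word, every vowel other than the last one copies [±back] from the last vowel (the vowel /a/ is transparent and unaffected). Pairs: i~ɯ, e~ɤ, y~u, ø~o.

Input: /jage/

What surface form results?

no segment meets the rule's conditions; no change.

[jage]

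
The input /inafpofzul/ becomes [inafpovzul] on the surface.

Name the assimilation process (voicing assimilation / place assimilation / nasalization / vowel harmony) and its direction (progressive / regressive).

voicing assimilation, regressive

/f/→[v].
Each target copies a feature from the following segment, so the direction is regressive.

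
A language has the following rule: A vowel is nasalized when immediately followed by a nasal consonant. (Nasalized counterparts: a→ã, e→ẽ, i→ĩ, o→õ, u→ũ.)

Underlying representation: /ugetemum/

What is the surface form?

[ugetẽmũm]

/e/ before nasal /m/ → [ẽ]
/u/ before nasal /m/ → [ũ]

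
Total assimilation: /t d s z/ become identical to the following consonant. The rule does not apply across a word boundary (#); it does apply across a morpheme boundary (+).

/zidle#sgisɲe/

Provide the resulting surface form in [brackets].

/d/ before /l/ → [l] (total assimilation)
/s/ before /g/ → [g] (total assimilation)
/s/ before /ɲ/ → [ɲ] (total assimilation)

[zille#ggiɲɲe]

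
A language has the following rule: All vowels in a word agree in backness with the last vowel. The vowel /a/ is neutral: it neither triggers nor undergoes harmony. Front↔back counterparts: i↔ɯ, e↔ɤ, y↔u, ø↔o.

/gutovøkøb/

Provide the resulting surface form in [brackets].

/u/ harmonizes with /ø/ ([-back]) → [y]
/o/ harmonizes with /ø/ ([-back]) → [ø]

[gytøvøkøb]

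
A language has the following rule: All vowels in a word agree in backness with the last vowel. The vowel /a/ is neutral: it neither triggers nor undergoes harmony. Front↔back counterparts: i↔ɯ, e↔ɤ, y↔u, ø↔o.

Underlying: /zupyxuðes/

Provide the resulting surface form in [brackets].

/u/ harmonizes with /e/ ([-back]) → [y]
/u/ harmonizes with /e/ ([-back]) → [y]

[zypyxyðes]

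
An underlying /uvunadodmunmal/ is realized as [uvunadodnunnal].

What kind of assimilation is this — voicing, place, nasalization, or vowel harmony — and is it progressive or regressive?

/m/→[n] /m/→[n].
Each target copies a feature from the preceding segment, so the direction is progressive.

place assimilation, progressive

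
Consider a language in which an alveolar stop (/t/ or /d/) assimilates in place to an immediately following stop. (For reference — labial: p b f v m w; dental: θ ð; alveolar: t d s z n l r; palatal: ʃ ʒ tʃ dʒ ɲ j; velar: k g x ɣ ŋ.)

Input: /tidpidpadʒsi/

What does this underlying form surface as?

[tibpibpadʒsi]

/d/ before /p/ (labial) → [b]
/d/ before /p/ (labial) → [b]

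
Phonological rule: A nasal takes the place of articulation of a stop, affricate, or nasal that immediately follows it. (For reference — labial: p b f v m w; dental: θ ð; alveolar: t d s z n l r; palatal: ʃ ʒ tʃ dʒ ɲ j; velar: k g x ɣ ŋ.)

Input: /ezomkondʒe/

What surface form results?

[ezoŋkoɲdʒe]

/m/ before /k/ (velar) → [ŋ]
/n/ before /dʒ/ (palatal) → [ɲ]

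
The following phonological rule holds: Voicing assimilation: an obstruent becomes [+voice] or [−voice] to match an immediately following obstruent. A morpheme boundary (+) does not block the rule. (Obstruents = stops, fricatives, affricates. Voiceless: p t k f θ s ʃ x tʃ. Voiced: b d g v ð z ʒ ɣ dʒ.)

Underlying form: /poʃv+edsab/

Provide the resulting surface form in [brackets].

/ʃ/ before /v/ (voiced) → [ʒ]
/d/ before /s/ (voiceless) → [t]

[poʒv+etsab]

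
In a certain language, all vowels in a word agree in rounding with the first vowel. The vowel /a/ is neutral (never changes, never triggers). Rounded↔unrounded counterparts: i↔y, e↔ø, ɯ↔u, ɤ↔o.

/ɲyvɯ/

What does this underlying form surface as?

[ɲyvu]

/ɯ/ harmonizes with /y/ ([+round]) → [u]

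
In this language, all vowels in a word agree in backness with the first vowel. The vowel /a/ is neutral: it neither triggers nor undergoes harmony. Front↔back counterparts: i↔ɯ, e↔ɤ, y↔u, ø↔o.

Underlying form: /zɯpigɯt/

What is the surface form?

[zɯpɯgɯt]

/i/ harmonizes with /ɯ/ ([+back]) → [ɯ]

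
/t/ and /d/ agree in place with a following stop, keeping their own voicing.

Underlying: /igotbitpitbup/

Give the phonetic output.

[igopbippipbup]

/t/ before /b/ (labial) → [p]
/t/ before /p/ (labial) → [p]
/t/ before /b/ (labial) → [p]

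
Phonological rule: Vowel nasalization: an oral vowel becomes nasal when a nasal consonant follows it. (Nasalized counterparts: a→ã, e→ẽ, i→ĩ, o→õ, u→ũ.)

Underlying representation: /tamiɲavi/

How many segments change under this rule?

/a/ before nasal /m/ → [ã]
/i/ before nasal /ɲ/ → [ĩ]
2 segments change.

2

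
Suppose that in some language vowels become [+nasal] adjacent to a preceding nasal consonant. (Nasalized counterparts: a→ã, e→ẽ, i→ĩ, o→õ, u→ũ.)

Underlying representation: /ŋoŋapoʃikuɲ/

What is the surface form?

[ŋõŋãpoʃikuɲ]

/o/ after nasal /ŋ/ → [õ]
/a/ after nasal /ŋ/ → [ã]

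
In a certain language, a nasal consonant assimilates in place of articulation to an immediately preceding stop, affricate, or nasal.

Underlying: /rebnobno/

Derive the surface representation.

/n/ after /b/ (labial) → [m]
/n/ after /b/ (labial) → [m]

[rebmobmo]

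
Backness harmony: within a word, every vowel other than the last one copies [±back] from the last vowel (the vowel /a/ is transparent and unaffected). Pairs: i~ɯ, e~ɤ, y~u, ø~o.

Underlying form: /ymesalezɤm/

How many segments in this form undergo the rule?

/y/ harmonizes with /ɤ/ ([+back]) → [u]
/e/ harmonizes with /ɤ/ ([+back]) → [ɤ]
/e/ harmonizes with /ɤ/ ([+back]) → [ɤ]
3 segments change.

3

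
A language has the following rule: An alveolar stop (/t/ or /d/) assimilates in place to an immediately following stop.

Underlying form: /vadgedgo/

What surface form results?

[vaggeggo]

/d/ before /g/ (velar) → [g]
/d/ before /g/ (velar) → [g]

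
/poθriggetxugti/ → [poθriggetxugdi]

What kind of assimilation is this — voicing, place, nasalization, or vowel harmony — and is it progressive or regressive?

voicing assimilation, progressive

/t/→[d].
Each target copies a feature from the preceding segment, so the direction is progressive.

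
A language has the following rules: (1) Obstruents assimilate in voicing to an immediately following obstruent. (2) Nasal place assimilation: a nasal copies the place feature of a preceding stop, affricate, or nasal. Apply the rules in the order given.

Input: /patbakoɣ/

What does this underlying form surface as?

[padbakoɣ]

Rule 1: /t/ before /b/ (voiced) → [d]
After rule 1: padbakoɣ
Rule 2: no segment meets the rule's conditions; no change.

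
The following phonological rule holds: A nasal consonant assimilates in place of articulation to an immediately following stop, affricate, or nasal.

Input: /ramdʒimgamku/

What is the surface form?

/m/ before /dʒ/ (palatal) → [ɲ]
/m/ before /g/ (velar) → [ŋ]
/m/ before /k/ (velar) → [ŋ]

[raɲdʒiŋgaŋku]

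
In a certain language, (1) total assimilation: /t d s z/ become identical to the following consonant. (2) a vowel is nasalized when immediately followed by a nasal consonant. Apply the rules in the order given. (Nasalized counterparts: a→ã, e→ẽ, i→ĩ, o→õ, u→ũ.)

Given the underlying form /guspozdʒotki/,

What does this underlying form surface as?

Rule 1: /s/ before /p/ → [p] (total assimilation)
Rule 1: /z/ before /dʒ/ → [dʒ] (total assimilation)
Rule 1: /t/ before /k/ → [k] (total assimilation)
After rule 1: guppodʒdʒokki
Rule 2: no segment meets the rule's conditions; no change.

[guppodʒdʒokki]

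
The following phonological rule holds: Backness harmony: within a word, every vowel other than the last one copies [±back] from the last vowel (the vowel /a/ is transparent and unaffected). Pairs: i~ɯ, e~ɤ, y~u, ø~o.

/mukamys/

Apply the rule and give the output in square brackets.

[mykamys]

/u/ harmonizes with /y/ ([-back]) → [y]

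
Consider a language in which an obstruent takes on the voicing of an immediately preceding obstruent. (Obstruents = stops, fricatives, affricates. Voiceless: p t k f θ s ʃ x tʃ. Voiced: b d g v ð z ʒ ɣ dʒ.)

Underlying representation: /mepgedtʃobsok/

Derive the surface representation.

[mepkeddʒobzok]

/g/ after /p/ (voiceless) → [k]
/tʃ/ after /d/ (voiced) → [dʒ]
/s/ after /b/ (voiced) → [z]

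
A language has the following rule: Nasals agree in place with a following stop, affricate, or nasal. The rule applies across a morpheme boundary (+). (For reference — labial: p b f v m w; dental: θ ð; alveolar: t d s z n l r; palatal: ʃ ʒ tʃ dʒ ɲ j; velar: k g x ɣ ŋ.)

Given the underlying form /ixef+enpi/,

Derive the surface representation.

/n/ before /p/ (labial) → [m]

[ixef+empi]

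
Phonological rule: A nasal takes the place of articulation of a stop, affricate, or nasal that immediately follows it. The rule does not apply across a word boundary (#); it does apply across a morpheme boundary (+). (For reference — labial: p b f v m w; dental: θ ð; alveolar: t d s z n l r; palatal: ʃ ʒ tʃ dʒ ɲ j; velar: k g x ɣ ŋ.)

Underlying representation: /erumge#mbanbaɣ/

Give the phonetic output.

/m/ before /g/ (velar) → [ŋ]
/n/ before /b/ (labial) → [m]

[eruŋge#mbambaɣ]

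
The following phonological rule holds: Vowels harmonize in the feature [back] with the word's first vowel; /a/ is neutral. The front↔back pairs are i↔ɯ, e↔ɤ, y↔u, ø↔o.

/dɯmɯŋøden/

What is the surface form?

[dɯmɯŋodɤn]

/ø/ harmonizes with /ɯ/ ([+back]) → [o]
/e/ harmonizes with /ɯ/ ([+back]) → [ɤ]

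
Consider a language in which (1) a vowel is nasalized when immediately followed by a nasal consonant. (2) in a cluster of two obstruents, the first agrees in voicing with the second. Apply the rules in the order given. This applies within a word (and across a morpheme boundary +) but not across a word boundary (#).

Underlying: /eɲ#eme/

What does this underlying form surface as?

Rule 1: /e/ before nasal /ɲ/ → [ẽ]
Rule 1: /e/ before nasal /m/ → [ẽ]
After rule 1: ẽɲ#ẽme
Rule 2: no segment meets the rule's conditions; no change.

[ẽɲ#ẽme]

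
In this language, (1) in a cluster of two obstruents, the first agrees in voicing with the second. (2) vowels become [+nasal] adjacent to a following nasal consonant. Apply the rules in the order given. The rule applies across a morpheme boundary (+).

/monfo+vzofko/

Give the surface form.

[mõnfo+vzofko]

Rule 1: no segment meets the rule's conditions; no change.
After rule 1: monfo+vzofko
Rule 2: /o/ before nasal /n/ → [õ]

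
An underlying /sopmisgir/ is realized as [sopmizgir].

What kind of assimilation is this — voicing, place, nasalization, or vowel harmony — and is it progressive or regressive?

/s/→[z].
Each target copies a feature from the following segment, so the direction is regressive.

voicing assimilation, regressive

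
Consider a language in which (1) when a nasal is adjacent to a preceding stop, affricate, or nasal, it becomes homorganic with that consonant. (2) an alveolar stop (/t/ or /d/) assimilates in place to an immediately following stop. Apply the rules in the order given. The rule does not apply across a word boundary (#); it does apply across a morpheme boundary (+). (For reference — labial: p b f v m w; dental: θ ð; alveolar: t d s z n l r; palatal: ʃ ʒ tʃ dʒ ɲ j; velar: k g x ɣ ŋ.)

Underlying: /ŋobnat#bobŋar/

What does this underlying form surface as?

[ŋobmat#bobmar]

Rule 1: /n/ after /b/ (labial) → [m]
Rule 1: /ŋ/ after /b/ (labial) → [m]
After rule 1: ŋobmat#bobmar
Rule 2: no segment meets the rule's conditions; no change.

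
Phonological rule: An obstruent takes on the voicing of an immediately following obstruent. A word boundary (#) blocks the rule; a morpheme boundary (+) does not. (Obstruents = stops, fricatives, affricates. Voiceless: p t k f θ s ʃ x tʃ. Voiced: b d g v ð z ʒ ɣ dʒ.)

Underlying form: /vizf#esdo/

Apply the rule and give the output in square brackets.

[visf#ezdo]

/z/ before /f/ (voiceless) → [s]
/s/ before /d/ (voiced) → [z]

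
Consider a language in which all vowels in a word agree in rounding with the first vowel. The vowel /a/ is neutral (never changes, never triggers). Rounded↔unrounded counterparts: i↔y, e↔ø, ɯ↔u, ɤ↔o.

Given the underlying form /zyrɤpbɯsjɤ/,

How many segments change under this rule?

/ɤ/ harmonizes with /y/ ([+round]) → [o]
/ɯ/ harmonizes with /y/ ([+round]) → [u]
/ɤ/ harmonizes with /y/ ([+round]) → [o]
3 segments change.

3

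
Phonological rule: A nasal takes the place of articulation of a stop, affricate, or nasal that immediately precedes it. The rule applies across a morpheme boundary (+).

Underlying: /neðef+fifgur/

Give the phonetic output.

[neðef+fifgur]

no segment meets the rule's conditions; no change.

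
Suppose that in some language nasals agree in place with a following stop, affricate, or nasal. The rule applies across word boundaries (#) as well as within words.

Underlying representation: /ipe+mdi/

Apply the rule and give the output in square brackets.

/m/ before /d/ (alveolar) → [n]

[ipe+ndi]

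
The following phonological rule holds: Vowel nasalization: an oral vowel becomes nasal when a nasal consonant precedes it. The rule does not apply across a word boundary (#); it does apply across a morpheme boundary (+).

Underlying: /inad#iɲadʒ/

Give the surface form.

/a/ after nasal /n/ → [ã]
/a/ after nasal /ɲ/ → [ã]

[inãd#iɲãdʒ]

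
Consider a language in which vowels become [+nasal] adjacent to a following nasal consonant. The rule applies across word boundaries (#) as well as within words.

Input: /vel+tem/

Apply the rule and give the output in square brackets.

/e/ before nasal /m/ → [ẽ]

[vel+tẽm]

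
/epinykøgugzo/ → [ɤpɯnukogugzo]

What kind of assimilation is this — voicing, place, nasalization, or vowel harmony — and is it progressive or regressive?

vowel harmony, regressive

/e/→[ɤ] /i/→[ɯ] /y/→[u] /ø/→[o].
Vowels agree with the last vowel, so the harmony is regressive.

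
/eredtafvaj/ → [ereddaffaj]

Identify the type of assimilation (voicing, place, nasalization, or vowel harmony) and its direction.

voicing assimilation, progressive

/t/→[d] /v/→[f].
Each target copies a feature from the preceding segment, so the direction is progressive.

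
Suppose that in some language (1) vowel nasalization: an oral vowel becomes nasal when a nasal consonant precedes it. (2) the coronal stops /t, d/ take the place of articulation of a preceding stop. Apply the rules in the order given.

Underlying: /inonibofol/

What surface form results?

[inõnĩbofol]

Rule 1: /o/ after nasal /n/ → [õ]
Rule 1: /i/ after nasal /n/ → [ĩ]
After rule 1: inõnĩbofol
Rule 2: no segment meets the rule's conditions; no change.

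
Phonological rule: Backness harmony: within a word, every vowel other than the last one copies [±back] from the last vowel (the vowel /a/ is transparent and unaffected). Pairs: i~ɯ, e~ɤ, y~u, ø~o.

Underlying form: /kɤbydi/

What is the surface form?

/ɤ/ harmonizes with /i/ ([-back]) → [e]

[kebydi]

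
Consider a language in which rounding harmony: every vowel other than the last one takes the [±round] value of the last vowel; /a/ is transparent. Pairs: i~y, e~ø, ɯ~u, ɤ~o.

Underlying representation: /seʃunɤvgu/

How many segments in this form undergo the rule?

2

/e/ harmonizes with /u/ ([+round]) → [ø]
/ɤ/ harmonizes with /u/ ([+round]) → [o]
2 segments change.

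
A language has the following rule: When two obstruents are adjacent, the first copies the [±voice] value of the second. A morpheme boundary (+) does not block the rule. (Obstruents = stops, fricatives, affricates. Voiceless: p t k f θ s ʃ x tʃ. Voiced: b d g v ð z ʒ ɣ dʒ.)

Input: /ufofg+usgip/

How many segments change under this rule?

2

/f/ before /g/ (voiced) → [v]
/s/ before /g/ (voiced) → [z]
2 segments change.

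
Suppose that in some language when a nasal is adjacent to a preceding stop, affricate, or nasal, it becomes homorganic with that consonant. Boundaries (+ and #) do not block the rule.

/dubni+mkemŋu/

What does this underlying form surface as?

[dubmi+mkemmu]

/n/ after /b/ (labial) → [m]
/ŋ/ after /m/ (labial) → [m]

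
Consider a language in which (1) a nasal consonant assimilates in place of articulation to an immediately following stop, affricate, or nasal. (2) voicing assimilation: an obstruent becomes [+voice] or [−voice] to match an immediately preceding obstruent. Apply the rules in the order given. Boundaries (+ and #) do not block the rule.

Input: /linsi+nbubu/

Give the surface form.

Rule 1: /n/ before /b/ (labial) → [m]
After rule 1: linsi+mbubu
Rule 2: no segment meets the rule's conditions; no change.

[linsi+mbubu]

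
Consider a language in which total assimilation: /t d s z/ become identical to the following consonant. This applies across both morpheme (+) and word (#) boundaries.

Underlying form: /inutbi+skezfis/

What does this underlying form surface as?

[inubbi+kkeffis]

/t/ before /b/ → [b] (total assimilation)
/s/ before /k/ → [k] (total assimilation)
/z/ before /f/ → [f] (total assimilation)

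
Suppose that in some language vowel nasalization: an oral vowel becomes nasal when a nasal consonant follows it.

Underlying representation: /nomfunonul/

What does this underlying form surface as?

/o/ before nasal /m/ → [õ]
/u/ before nasal /n/ → [ũ]
/o/ before nasal /n/ → [õ]

[nõmfũnõnul]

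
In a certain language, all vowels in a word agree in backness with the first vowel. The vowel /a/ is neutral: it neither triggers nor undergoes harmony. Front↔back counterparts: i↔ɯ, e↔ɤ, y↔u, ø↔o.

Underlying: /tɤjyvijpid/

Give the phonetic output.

[tɤjuvɯjpɯd]

/y/ harmonizes with /ɤ/ ([+back]) → [u]
/i/ harmonizes with /ɤ/ ([+back]) → [ɯ]
/i/ harmonizes with /ɤ/ ([+back]) → [ɯ]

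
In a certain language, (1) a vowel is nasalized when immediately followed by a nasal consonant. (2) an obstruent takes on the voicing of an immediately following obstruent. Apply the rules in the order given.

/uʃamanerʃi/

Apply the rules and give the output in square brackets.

Rule 1: /a/ before nasal /m/ → [ã]
Rule 1: /a/ before nasal /n/ → [ã]
After rule 1: uʃãmãnerʃi
Rule 2: no segment meets the rule's conditions; no change.

[uʃãmãnerʃi]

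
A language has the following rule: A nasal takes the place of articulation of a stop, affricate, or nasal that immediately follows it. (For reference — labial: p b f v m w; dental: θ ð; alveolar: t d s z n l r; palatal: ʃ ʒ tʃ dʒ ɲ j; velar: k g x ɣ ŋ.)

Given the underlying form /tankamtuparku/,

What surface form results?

[taŋkantuparku]

/n/ before /k/ (velar) → [ŋ]
/m/ before /t/ (alveolar) → [n]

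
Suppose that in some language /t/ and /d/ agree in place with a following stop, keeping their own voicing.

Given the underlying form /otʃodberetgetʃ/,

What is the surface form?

/d/ before /b/ (labial) → [b]
/t/ before /g/ (velar) → [k]

[otʃobberekgetʃ]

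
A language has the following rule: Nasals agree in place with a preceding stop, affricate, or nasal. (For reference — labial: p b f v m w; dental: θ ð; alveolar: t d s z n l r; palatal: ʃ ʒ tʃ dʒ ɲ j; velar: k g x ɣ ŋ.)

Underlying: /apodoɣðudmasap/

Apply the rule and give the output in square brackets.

[apodoɣðudnasap]

/m/ after /d/ (alveolar) → [n]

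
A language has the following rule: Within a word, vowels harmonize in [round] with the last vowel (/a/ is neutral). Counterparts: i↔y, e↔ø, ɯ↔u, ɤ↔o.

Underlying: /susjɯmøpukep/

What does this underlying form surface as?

[sɯsjɯmepɯkep]

/u/ harmonizes with /e/ ([-round]) → [ɯ]
/ø/ harmonizes with /e/ ([-round]) → [e]
/u/ harmonizes with /e/ ([-round]) → [ɯ]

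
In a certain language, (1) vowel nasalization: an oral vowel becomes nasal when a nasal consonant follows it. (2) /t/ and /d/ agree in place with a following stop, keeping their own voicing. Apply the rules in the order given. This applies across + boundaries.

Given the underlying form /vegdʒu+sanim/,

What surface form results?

Rule 1: /a/ before nasal /n/ → [ã]
Rule 1: /i/ before nasal /m/ → [ĩ]
After rule 1: vegdʒu+sãnĩm
Rule 2: no segment meets the rule's conditions; no change.

[vegdʒu+sãnĩm]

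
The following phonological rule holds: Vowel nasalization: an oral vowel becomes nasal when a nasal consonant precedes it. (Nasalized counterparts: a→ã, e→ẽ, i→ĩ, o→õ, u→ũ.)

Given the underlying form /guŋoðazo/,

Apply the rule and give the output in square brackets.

[guŋõðazo]

/o/ after nasal /ŋ/ → [õ]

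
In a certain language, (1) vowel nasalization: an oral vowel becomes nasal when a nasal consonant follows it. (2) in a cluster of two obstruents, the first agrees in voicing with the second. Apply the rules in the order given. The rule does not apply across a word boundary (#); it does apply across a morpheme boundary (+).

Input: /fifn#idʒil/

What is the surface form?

[fifn#idʒil]

Rule 1: no segment meets the rule's conditions; no change.
After rule 1: fifn#idʒil
Rule 2: no segment meets the rule's conditions; no change.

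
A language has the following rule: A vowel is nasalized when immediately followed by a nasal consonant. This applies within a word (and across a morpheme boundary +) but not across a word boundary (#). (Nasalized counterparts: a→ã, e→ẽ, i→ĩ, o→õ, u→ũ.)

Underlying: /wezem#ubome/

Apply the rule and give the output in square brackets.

[wezẽm#ubõme]

/e/ before nasal /m/ → [ẽ]
/o/ before nasal /m/ → [õ]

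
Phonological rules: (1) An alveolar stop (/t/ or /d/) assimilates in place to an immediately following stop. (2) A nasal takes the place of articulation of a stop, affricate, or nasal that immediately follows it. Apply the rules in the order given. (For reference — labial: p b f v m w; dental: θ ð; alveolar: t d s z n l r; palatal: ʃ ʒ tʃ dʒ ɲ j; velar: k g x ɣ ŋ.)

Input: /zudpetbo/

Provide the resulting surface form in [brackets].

[zubpepbo]

Rule 1: /d/ before /p/ (labial) → [b]
Rule 1: /t/ before /b/ (labial) → [p]
After rule 1: zubpepbo
Rule 2: no segment meets the rule's conditions; no change.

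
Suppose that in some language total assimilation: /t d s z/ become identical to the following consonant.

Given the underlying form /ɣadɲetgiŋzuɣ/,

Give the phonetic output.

[ɣaɲɲeggiŋzuɣ]

/d/ before /ɲ/ → [ɲ] (total assimilation)
/t/ before /g/ → [g] (total assimilation)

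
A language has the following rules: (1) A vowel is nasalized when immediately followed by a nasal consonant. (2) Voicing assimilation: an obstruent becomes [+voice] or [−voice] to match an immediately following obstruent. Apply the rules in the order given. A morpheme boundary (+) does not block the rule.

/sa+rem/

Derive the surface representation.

Rule 1: /e/ before nasal /m/ → [ẽ]
After rule 1: sa+rẽm
Rule 2: no segment meets the rule's conditions; no change.

[sa+rẽm]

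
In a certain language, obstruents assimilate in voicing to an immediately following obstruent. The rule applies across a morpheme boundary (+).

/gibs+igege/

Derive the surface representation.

/b/ before /s/ (voiceless) → [p]

[gips+igege]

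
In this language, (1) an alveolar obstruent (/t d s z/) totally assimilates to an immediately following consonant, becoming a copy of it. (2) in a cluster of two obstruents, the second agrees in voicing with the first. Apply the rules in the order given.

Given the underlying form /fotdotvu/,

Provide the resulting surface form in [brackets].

Rule 1: /t/ before /d/ → [d] (total assimilation)
Rule 1: /t/ before /v/ → [v] (total assimilation)
After rule 1: foddovvu
Rule 2: no segment meets the rule's conditions; no change.

[foddovvu]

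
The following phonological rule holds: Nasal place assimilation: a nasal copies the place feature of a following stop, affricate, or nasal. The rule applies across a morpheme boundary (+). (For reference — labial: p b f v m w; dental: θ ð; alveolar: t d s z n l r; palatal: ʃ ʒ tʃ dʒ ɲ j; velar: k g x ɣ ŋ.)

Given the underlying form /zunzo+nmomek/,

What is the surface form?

/n/ before /m/ (labial) → [m]

[zunzo+mmomek]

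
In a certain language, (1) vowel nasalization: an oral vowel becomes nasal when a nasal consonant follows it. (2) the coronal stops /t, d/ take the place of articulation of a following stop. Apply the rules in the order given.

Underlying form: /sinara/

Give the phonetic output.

[sĩnara]

Rule 1: /i/ before nasal /n/ → [ĩ]
After rule 1: sĩnara
Rule 2: no segment meets the rule's conditions; no change.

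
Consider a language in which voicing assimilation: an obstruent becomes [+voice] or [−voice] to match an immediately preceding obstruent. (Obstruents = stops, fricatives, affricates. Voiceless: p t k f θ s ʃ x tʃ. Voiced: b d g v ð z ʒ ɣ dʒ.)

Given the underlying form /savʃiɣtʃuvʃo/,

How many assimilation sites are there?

/ʃ/ after /v/ (voiced) → [ʒ]
/tʃ/ after /ɣ/ (voiced) → [dʒ]
/ʃ/ after /v/ (voiced) → [ʒ]
3 segments change.

3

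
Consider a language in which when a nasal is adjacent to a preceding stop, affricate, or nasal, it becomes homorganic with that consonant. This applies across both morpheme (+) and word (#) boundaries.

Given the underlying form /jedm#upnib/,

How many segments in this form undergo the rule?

2

/m/ after /d/ (alveolar) → [n]
/n/ after /p/ (labial) → [m]
2 segments change.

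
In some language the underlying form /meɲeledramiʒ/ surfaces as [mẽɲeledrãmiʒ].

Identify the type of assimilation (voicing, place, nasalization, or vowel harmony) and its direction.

nasalization, regressive

/e/→[ẽ] /a/→[ã].
Each target copies a feature from the following segment, so the direction is regressive.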